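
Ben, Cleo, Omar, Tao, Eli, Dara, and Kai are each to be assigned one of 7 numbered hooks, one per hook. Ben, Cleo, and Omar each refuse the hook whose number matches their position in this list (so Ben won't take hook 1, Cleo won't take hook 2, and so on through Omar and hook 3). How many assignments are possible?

Let Aᵢ (for i ∈ {1, 2, 3}) be the placements that put person i in their forbidden hook. Any j of these fix j positions, leaving (7−j)! ways to fill the rest, and there are C(3,j) ways to pick which j.
By inclusion–exclusion, the number of valid placements is Σ_{j=0}^{3} (−1)^j C(3,j)·(7−j)!.
Computing: 5040 − 2160 + 360 − 24 = 3216.

3216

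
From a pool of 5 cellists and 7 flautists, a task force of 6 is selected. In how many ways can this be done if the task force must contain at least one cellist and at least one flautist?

With no constraint there are C(12,6) = 924 possible selections.
Subtract selections that omit an entire group: no cellists → C(7,6) = 7; no flautists → C(5,6) = 0.
Both groups omitted at once is impossible, so 924 − 7 = 917.

917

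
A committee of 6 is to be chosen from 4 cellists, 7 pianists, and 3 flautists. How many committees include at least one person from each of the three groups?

2331

Unrestricted: C(14,6) = 3003 ways to pick any 6 of the 14.
Selections missing a whole group: no cellists → C(10,6) = 210; no pianists → C(7,6) = 7; no flautists → C(11,6) = 462.
Add back selections omitting two groups (i.e. drawn from a single group): C(4,6) + C(7,6) + C(3,6) = 7.
By inclusion–exclusion: 3003 − 679 + 7 = 2331.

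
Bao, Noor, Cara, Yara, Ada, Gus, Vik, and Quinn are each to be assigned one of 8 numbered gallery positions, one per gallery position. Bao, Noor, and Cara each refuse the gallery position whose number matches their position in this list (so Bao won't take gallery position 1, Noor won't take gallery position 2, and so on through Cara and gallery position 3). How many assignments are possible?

Let Aᵢ (for i ∈ {1, 2, 3}) be the placements that put person i in their forbidden gallery position. Any j of these fix j positions, leaving (8−j)! ways to fill the rest, and there are C(3,j) ways to pick which j.
By inclusion–exclusion, the number of valid placements is Σ_{j=0}^{3} (−1)^j C(3,j)·(8−j)!.
Computing: 40320 − 15120 + 2160 − 120 = 27240.

27240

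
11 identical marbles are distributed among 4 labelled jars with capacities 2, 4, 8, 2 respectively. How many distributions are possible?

By stars and bars, unrestricted non-negative solutions to x_1+…+x_4 = 11 number C(11+3,3) = 364.
Subtract solutions that violate a single cap (substitute x_i' = x_i − (cap_i+1)): x_1 ≥ 3 gives C(11,3) = 165; x_2 ≥ 5 gives C(9,3) = 84; x_3 ≥ 9 gives C(5,3) = 10; x_4 ≥ 3 gives C(11,3) = 165. Together 424.
Add back pairs where two caps are both exceeded: 20 + 0 + 56 + 0 + 20 + 0 = 96.
Subtract triples: 0 + 1 + 0 + 0 = 1.
By inclusion–exclusion the count is 364 − 424 + 96 − 1 = 35.

35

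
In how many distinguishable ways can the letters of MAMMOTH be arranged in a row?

840

MAMMOTH has 7 letters with M appearing 3 times.
So there are 7! / (3!) = 840 distinguishable arrangements.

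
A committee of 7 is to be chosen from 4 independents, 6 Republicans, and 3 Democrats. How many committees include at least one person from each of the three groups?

Total 7-person selections from all 13: C(13,7) = 1716.
Subtract selections that omit an entire group: no independents → C(9,7) = 36; no Republicans → C(7,7) = 1; no Democrats → C(10,7) = 120.
Add back selections omitting two groups (i.e. drawn from a single group): C(4,7) + C(6,7) + C(3,7) = 0.
By inclusion–exclusion: 1716 − 157 + 0 = 1559.

1559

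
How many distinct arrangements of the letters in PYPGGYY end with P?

Fix P in the last position and arrange the remaining 6 letters.
Those 6 letters have G appearing twice and Y appearing 3 times, giving (6)!/(3!·2!) = 60.

60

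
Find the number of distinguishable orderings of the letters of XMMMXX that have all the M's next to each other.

Treat the 3 copies of M as a single block. The multiset to arrange is then {MMM, X, X, X}, 4 items in all.
That gives (4)!/(3!) = 4 arrangements.

4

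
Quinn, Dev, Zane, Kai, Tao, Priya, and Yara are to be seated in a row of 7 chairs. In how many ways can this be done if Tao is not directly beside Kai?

3600

There are 7! = 5040 arrangements in all. If Tao and Kai are adjacent, merging them into one block gives 2·(6)! = 1440 arrangements.
Complementary counting: 5040 − 1440 = 3600.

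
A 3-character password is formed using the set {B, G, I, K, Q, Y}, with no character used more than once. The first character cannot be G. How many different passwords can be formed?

The first character has 6−1 = 5 choices (anything except G).
The remaining 2 characters are filled from the other 5 symbols without repetition: 5 × 4 = 20.
Total: 5 × 20 = 100.

100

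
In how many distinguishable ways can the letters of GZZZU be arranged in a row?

20

The 5 letters of GZZZU have repeats: Z appearing 3 times.
So there are 5! / (3!) = 20 distinguishable arrangements.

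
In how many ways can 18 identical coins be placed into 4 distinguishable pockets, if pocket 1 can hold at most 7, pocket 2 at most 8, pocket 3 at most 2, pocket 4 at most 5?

Without the upper bounds there are C(21,3) = 1330 ways to split 18 among 4 pockets.
Subtract solutions that violate a single cap (substitute x_i' = x_i − (cap_i+1)): x_1 ≥ 8 gives C(13,3) = 286; x_2 ≥ 9 gives C(12,3) = 220; x_3 ≥ 3 gives C(18,3) = 816; x_4 ≥ 6 gives C(15,3) = 455. Together 1777.
Add back pairs where two caps are both exceeded: 4 + 120 + 35 + 84 + 20 + 220 = 483.
Subtract triples: 0 + 0 + 4 + 1 = 5.
By inclusion–exclusion the count is 1330 − 1777 + 483 − 5 = 31.

31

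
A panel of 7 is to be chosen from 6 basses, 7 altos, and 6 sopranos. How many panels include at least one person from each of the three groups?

46165

With no constraint there are C(19,7) = 50388 possible selections.
Subtract selections that omit an entire group: no basses → C(13,7) = 1716; no altos → C(12,7) = 792; no sopranos → C(13,7) = 1716.
Add back selections omitting two groups (i.e. drawn from a single group): C(6,7) + C(7,7) + C(6,7) = 1.
By inclusion–exclusion: 50388 − 4224 + 1 = 46165.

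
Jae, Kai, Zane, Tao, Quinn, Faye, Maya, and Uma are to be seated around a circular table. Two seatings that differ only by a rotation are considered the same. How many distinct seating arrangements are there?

5040

Around a circle, 8 distinct people have 8!/8 = (7)! = 5040 rotationally distinct seatings.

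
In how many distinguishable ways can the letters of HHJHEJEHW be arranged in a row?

HHJHEJEHW has 9 letters with E appearing twice, H appearing 4 times, and J appearing twice.
The number of distinct arrangements is 9!/(4!·2!·2!) = 362880/96 = 3780.

3780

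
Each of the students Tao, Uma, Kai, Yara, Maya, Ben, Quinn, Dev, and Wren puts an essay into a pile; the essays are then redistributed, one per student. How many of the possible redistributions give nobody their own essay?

Count assignments avoiding every fixed point. For any j of the 9 students fixed to their own essay, the other 9−j can be arranged in (9−j)! ways.
By inclusion–exclusion this is Σ_{j=0}^{9} (−1)^j C(9,j)·(9−j)!.
Computing: 362880 − 362880 + 181440 − 60480 + 15120 − 3024 + 504 − 72 + 9 − 1 = 133496.

133496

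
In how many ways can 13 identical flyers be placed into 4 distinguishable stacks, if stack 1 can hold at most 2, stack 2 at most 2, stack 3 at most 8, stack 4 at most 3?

By stars and bars, unrestricted non-negative solutions to x_1+…+x_4 = 13 number C(13+3,3) = 560.
Subtract solutions that violate a single cap (substitute x_i' = x_i − (cap_i+1)): x_1 ≥ 3 gives C(13,3) = 286; x_2 ≥ 3 gives C(13,3) = 286; x_3 ≥ 9 gives C(7,3) = 35; x_4 ≥ 4 gives C(12,3) = 220. Together 827.
Add back pairs where two caps are both exceeded: 120 + 4 + 84 + 4 + 84 + 1 = 297.
Subtract triples: 0 + 20 + 0 + 0 = 20.
By inclusion–exclusion the count is 560 − 827 + 297 − 20 = 10.

10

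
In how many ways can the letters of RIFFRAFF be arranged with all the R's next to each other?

Treat the 2 copies of R as a single block. The multiset to arrange is then {RR, A, F, F, F, F, I}, 7 items in all.
That gives (7)!/(4!) = 210 arrangements.

210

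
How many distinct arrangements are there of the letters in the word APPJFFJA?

2520

APPJFFJA has 8 letters with A appearing twice, F appearing twice, J appearing twice, and P appearing twice.
The number of distinct arrangements is 8!/(2!·2!·2!·2!) = 40320/16 = 2520.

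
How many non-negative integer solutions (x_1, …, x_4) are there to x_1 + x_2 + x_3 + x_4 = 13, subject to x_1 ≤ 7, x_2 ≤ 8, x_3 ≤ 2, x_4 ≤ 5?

112

Without the upper bounds there are C(16,3) = 560 ways to split 13 among 4 variables.
Subtract solutions that violate a single cap (substitute x_i' = x_i − (cap_i+1)): x_1 ≥ 8 gives C(8,3) = 56; x_2 ≥ 9 gives C(7,3) = 35; x_3 ≥ 3 gives C(13,3) = 286; x_4 ≥ 6 gives C(10,3) = 120. Together 497.
Add back pairs where two caps are both exceeded: 0 + 10 + 0 + 4 + 0 + 35 = 49.
By inclusion–exclusion the count is 560 − 497 + 49 = 112.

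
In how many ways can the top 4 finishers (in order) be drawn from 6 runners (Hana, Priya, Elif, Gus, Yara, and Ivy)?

360

There are 6 choices for 1st place, 5 for 2nd, and so on down to 3 for position 4.
That gives 6 × 5 × 4 × 3 = 360.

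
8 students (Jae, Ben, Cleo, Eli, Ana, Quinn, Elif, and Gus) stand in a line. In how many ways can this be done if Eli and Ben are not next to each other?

30240

Of the 8! = 40320 arrangements, those with Eli and Ben adjacent number 2 × 7! = 10080 (treat the pair as a block with 2 internal orders).
Complementary counting: 40320 − 10080 = 30240.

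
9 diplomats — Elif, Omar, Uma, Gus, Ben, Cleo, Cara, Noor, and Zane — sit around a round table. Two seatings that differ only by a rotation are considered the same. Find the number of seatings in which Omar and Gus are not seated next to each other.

Without the restriction there are (8)! = 40320 seatings.
Those with Omar next to Gus: fuse the pair into one unit and seat 8 units around a circle — 2·(7)! = 10080.
Subtracting, 40320 − 10080 = 30240.

30240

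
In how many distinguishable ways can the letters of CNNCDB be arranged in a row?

CNNCDB has 6 letters with C appearing twice and N appearing twice.
The number of distinct arrangements is 6!/(2!·2!) = 720/4 = 180.

180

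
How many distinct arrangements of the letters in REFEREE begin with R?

With the first slot taken by R, it remains to arrange the other 6 letters (EFEREE).
Those 6 letters have E appearing 4 times, giving (6)!/(4!) = 30.

30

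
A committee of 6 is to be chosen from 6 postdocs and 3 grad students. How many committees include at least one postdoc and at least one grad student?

83

With no constraint there are C(9,6) = 84 possible selections.
Selections missing a whole group: no postdocs → C(3,6) = 0; no grad students → C(6,6) = 1.
Both groups omitted at once is impossible, so 84 − 1 = 83.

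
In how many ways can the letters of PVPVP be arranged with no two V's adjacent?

There are 5!/(3!·2!) = 10 arrangements of PVPVP in total.
If the two V's are adjacent, glue them into one block, leaving 4 items to arrange: (4)!/(3!) = 4 ways.
Subtracting, 10 − 4 = 6 arrangements keep the V's apart.

6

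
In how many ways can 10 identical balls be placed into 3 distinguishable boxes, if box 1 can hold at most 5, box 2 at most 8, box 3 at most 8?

By stars and bars, unrestricted non-negative solutions to x_1+…+x_3 = 10 number C(10+2,2) = 66.
Subtract solutions that violate a single cap (substitute x_i' = x_i − (cap_i+1)): x_1 ≥ 6 gives C(6,2) = 15; x_2 ≥ 9 gives C(3,2) = 3; x_3 ≥ 9 gives C(3,2) = 3. Together 21.
No two caps can be exceeded simultaneously, so the pair terms are all 0.
By inclusion–exclusion the count is 66 − 21 + 0 = 45.

45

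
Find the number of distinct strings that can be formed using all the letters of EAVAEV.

90

The 6 letters of EAVAEV have repeats: A appearing twice, E appearing twice, and V appearing twice.
The number of distinct arrangements is 6!/(2!·2!·2!) = 720/8 = 90.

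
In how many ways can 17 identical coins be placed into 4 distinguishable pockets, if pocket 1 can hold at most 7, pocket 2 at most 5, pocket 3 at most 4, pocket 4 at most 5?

35

By stars and bars, unrestricted non-negative solutions to x_1+…+x_4 = 17 number C(17+3,3) = 1140.
Subtract solutions that violate a single cap (substitute x_i' = x_i − (cap_i+1)): x_1 ≥ 8 gives C(12,3) = 220; x_2 ≥ 6 gives C(14,3) = 364; x_3 ≥ 5 gives C(15,3) = 455; x_4 ≥ 6 gives C(14,3) = 364. Together 1403.
Add back pairs where two caps are both exceeded: 20 + 35 + 20 + 84 + 56 + 84 = 299.
Subtract triples: 0 + 0 + 0 + 1 = 1.
By inclusion–exclusion the count is 1140 − 1403 + 299 − 1 = 35.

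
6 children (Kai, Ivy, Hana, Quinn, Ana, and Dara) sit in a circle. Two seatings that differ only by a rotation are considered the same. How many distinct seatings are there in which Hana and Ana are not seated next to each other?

Without the restriction there are (5)! = 120 seatings.
Seatings with Hana beside Ana: treat them as a block with 2 internal orders, giving 2 × (4)! = 48.
Subtracting, 120 − 48 = 72.

72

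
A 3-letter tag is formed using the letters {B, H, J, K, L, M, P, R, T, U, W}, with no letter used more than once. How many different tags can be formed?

990

Choose and order 3 of the 11 symbols: the first letter has 11 options, the next 10, then 9.
11 × 10 × 9 = 990.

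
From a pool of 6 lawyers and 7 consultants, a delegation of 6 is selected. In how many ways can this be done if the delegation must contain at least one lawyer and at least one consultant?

1708

Total 6-person selections from all 13: C(13,6) = 1716.
Selections missing a whole group: no lawyers → C(7,6) = 7; no consultants → C(6,6) = 1.
Both groups omitted at once is impossible, so 1716 − 8 = 1708.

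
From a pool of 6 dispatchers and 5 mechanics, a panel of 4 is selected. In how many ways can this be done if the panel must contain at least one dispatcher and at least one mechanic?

Unrestricted: C(11,4) = 330 ways to pick any 4 of the 11.
Selections missing a whole group: no dispatchers → C(5,4) = 5; no mechanics → C(6,4) = 15.
Both groups omitted at once is impossible, so 330 − 20 = 310.

310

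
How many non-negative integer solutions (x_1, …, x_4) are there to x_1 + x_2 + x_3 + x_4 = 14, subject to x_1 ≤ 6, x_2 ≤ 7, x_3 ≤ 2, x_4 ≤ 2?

By stars and bars, unrestricted non-negative solutions to x_1+…+x_4 = 14 number C(14+3,3) = 680.
Subtract solutions that violate a single cap (substitute x_i' = x_i − (cap_i+1)): x_1 ≥ 7 gives C(10,3) = 120; x_2 ≥ 8 gives C(9,3) = 84; x_3 ≥ 3 gives C(14,3) = 364; x_4 ≥ 3 gives C(14,3) = 364. Together 932.
Add back pairs where two caps are both exceeded: 0 + 35 + 35 + 20 + 20 + 165 = 275.
Subtract triples: 0 + 0 + 4 + 1 = 5.
By inclusion–exclusion the count is 680 − 932 + 275 − 5 = 18.

18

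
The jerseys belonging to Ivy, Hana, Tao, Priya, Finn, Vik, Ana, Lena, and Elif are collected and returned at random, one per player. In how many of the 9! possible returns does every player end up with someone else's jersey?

133496

Count assignments avoiding every fixed point. For any j of the 9 players fixed to their old jersey, the other 9−j can be arranged in (9−j)! ways.
By inclusion–exclusion this is Σ_{j=0}^{9} (−1)^j C(9,j)·(9−j)!.
Computing: 362880 − 362880 + 181440 − 60480 + 15120 − 3024 + 504 − 72 + 9 − 1 = 133496.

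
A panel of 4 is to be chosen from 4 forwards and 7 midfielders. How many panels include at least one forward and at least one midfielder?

Unrestricted: C(11,4) = 330 ways to pick any 4 of the 11.
Selections missing a whole group: no forwards → C(7,4) = 35; no midfielders → C(4,4) = 1.
Both groups omitted at once is impossible, so 330 − 36 = 294.

294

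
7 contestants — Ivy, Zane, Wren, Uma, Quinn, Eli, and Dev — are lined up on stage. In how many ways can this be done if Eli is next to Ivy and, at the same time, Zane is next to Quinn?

480

Treat {Eli,Ivy} as one block (2 orders) and {Zane,Quinn} as another (2 orders).
That leaves 5 units to arrange: 2 × 2 × 5! = 4 × 120 = 480.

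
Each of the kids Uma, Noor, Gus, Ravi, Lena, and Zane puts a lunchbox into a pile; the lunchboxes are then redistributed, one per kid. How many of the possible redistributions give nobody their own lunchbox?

265

Count assignments avoiding every fixed point. For any j of the 6 kids fixed to their own lunchbox, the other 6−j can be arranged in (6−j)! ways.
By inclusion–exclusion this is Σ_{j=0}^{6} (−1)^j C(6,j)·(6−j)!.
Computing: 720 − 720 + 360 − 120 + 30 − 6 + 1 = 265.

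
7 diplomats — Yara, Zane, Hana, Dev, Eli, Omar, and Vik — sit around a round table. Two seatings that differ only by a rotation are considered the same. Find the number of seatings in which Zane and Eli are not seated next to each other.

480

Without the restriction there are (6)! = 720 seatings.
Those with Zane next to Eli: fuse the pair into one unit and seat 6 units around a circle — 2·(5)! = 240.
Subtracting, 720 − 240 = 480.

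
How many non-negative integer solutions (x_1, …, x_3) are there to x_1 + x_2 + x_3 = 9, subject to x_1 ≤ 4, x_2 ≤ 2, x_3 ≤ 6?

Ignoring the caps, the number of non-negative solutions to x_1+…+x_3 = 9 is C(11,2) = 55.
Subtract solutions that violate a single cap (substitute x_i' = x_i − (cap_i+1)): x_1 ≥ 5 gives C(6,2) = 15; x_2 ≥ 3 gives C(8,2) = 28; x_3 ≥ 7 gives C(4,2) = 6. Together 49.
Add back pairs where two caps are both exceeded: 3 + 0 + 0 = 3.
By inclusion–exclusion the count is 55 − 49 + 3 = 9.

9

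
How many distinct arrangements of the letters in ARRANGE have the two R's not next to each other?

Total arrangements of ARRANGE: 7!/(2!·2!) = 1260.
Arrangements with the R's together: treat RR as one letter, giving (6)!/(2!) = 360.
Subtracting, 1260 − 360 = 900 arrangements keep the R's apart.

900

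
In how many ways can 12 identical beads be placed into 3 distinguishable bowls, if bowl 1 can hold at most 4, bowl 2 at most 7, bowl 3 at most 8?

30

Ignoring the caps, the number of non-negative solutions to x_1+…+x_3 = 12 is C(14,2) = 91.
Subtract solutions that violate a single cap (substitute x_i' = x_i − (cap_i+1)): x_1 ≥ 5 gives C(9,2) = 36; x_2 ≥ 8 gives C(6,2) = 15; x_3 ≥ 9 gives C(5,2) = 10. Together 61.
No two caps can be exceeded simultaneously, so the pair terms are all 0.
By inclusion–exclusion the count is 91 − 61 + 0 = 30.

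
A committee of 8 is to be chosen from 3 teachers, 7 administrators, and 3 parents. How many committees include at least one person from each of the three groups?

1197

Total 8-person selections from all 13: C(13,8) = 1287.
Subtract selections that omit an entire group: no teachers → C(10,8) = 45; no administrators → C(6,8) = 0; no parents → C(10,8) = 45.
Add back selections omitting two groups (i.e. drawn from a single group): C(3,8) + C(7,8) + C(3,8) = 0.
By inclusion–exclusion: 1287 − 90 + 0 = 1197.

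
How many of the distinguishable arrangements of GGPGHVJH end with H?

Fix H in the last position and arrange the remaining 7 letters.
Those 7 letters have G appearing 3 times, giving (7)!/(3!) = 840.

840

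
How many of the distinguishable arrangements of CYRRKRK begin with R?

180

With the first slot taken by R, it remains to arrange the other 6 letters (CYRKRK).
Those 6 letters have K appearing twice and R appearing twice, giving (6)!/(2!·2!) = 180.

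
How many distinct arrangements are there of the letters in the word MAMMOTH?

840

The 7 letters of MAMMOTH have repeats: M appearing 3 times.
So there are 7! / (3!) = 840 distinguishable arrangements.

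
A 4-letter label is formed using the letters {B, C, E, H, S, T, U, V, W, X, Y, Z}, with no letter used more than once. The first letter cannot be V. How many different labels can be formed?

10890

The first letter has 12−1 = 11 choices (anything except V).
The remaining 3 letters are filled from the other 11 symbols without repetition: 11 × 10 × 9 = 990.
Total: 11 × 990 = 10890.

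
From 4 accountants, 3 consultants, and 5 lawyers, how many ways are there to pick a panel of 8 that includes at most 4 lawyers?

Split by how many lawyers are chosen (0 through 4).
Sum: C(5,0)·C(7,8) + C(5,1)·C(7,7) + C(5,2)·C(7,6) + C(5,3)·C(7,5) + C(5,4)·C(7,4) = 0 + 5 + 70 + 210 + 175 = 460.

460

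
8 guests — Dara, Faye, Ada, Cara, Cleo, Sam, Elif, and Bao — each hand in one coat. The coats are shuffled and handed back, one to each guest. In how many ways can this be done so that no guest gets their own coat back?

This is the derangement count D_8: permutations of 8 items with no fixed point.
By inclusion–exclusion this is Σ_{j=0}^{8} (−1)^j C(8,j)·(8−j)!.
Computing: 40320 − 40320 + 20160 − 6720 + 1680 − 336 + 56 − 8 + 1 = 14833.

14833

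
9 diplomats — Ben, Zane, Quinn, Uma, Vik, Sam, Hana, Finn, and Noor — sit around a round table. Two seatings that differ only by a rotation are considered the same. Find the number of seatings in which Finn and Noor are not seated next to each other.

30240

Without the restriction there are (8)! = 40320 seatings.
Seatings with Finn beside Noor: treat them as a block with 2 internal orders, giving 2 × (7)! = 10080.
Subtracting, 40320 − 10080 = 30240.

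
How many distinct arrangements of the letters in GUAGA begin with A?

12

Fix A in the first position and arrange the remaining 4 letters.
Those 4 letters have G appearing twice, giving (4)!/(2!) = 12.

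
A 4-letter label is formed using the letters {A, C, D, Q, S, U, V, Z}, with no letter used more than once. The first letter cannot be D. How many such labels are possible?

The first letter has 8−1 = 7 choices (anything except D).
The remaining 3 letters are filled from the other 7 symbols without repetition: 7 × 6 × 5 = 210.
Total: 7 × 210 = 1470.

1470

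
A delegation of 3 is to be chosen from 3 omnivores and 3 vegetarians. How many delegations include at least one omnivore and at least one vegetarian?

18

Total 3-person selections from all 6: C(6,3) = 20.
Selections missing a whole group: no omnivores → C(3,3) = 1; no vegetarians → C(3,3) = 1.
Both groups omitted at once is impossible, so 20 − 2 = 18.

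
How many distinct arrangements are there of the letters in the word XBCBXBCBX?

The 9 letters of XBCBXBCBX have repeats: B appearing 4 times, C appearing twice, and X appearing 3 times.
So there are 9! / (4!·3!·2!) = 1260 distinguishable arrangements.

1260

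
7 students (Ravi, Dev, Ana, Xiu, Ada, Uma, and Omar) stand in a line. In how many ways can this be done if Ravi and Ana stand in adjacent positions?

1440

Place the 5 others and the Ravi-Ana pair as 6 objects in a line; the pair has 2 internal arrangements.
That gives 2 × 6! = 2 × 720 = 1440.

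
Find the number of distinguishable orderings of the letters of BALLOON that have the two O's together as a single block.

360

Treat the 2 copies of O as a single block. The multiset to arrange is then {OO, A, B, L, L, N}, 6 items in all.
That gives (6)!/(2!) = 360 arrangements.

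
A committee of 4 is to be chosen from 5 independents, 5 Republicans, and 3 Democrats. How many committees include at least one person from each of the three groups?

Unrestricted: C(13,4) = 715 ways to pick any 4 of the 13.
Subtract selections that omit an entire group: no independents → C(8,4) = 70; no Republicans → C(8,4) = 70; no Democrats → C(10,4) = 210.
Add back selections omitting two groups (i.e. drawn from a single group): C(5,4) + C(5,4) + C(3,4) = 10.
By inclusion–exclusion: 715 − 350 + 10 = 375.

375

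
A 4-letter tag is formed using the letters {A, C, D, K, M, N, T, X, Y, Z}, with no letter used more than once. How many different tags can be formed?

With no repetition, fill the 4 letters in order: 10 choices, then 9, down to 7.
That product is 10 × 9 × 8 × 7 = 5040.

5040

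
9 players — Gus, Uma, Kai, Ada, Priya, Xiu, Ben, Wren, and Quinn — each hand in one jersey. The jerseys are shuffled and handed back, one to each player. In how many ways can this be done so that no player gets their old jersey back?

133496

This is the derangement count D_9: permutations of 9 items with no fixed point.
By inclusion–exclusion this is Σ_{j=0}^{9} (−1)^j C(9,j)·(9−j)!.
Computing: 362880 − 362880 + 181440 − 60480 + 15120 − 3024 + 504 − 72 + 9 − 1 = 133496.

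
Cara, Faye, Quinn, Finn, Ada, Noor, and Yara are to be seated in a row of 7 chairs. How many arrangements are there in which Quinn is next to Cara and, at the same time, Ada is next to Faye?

Treat {Quinn,Cara} as one block (2 orders) and {Ada,Faye} as another (2 orders).
That leaves 5 units to arrange: 2 × 2 × 5! = 4 × 120 = 480.

480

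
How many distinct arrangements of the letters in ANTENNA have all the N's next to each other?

Treat the 3 copies of N as a single block. The multiset to arrange is then {NNN, A, A, E, T}, 5 items in all.
That gives (5)!/(2!) = 60 arrangements.

60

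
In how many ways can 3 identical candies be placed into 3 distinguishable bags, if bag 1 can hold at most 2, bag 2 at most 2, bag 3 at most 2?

Without the upper bounds there are C(5,2) = 10 ways to split 3 among 3 bags.
Subtract solutions that violate a single cap (substitute x_i' = x_i − (cap_i+1)): x_1 ≥ 3 gives C(2,2) = 1; x_2 ≥ 3 gives C(2,2) = 1; x_3 ≥ 3 gives C(2,2) = 1. Together 3.
No two caps can be exceeded simultaneously, so the pair terms are all 0.
By inclusion–exclusion the count is 10 − 3 + 0 = 7.

7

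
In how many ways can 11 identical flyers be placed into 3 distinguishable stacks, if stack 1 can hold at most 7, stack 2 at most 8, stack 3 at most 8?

56

By stars and bars, unrestricted non-negative solutions to x_1+…+x_3 = 11 number C(11+2,2) = 78.
Subtract solutions that violate a single cap (substitute x_i' = x_i − (cap_i+1)): x_1 ≥ 8 gives C(5,2) = 10; x_2 ≥ 9 gives C(4,2) = 6; x_3 ≥ 9 gives C(4,2) = 6. Together 22.
No two caps can be exceeded simultaneously, so the pair terms are all 0.
By inclusion–exclusion the count is 78 − 22 + 0 = 56.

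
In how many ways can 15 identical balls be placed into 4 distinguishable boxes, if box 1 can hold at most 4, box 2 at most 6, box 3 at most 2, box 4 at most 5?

Without the upper bounds there are C(18,3) = 816 ways to split 15 among 4 boxes.
Subtract solutions that violate a single cap (substitute x_i' = x_i − (cap_i+1)): x_1 ≥ 5 gives C(13,3) = 286; x_2 ≥ 7 gives C(11,3) = 165; x_3 ≥ 3 gives C(15,3) = 455; x_4 ≥ 6 gives C(12,3) = 220. Together 1126.
Add back pairs where two caps are both exceeded: 20 + 120 + 35 + 56 + 10 + 84 = 325.
Subtract triples: 1 + 0 + 4 + 0 = 5.
By inclusion–exclusion the count is 816 − 1126 + 325 − 5 = 10.

10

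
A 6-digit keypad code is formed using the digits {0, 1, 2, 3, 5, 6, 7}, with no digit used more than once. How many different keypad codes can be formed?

With no repetition, fill the 6 digits in order: 7 choices, then 6, down to 2.
7 × 6 × 5 × 4 × 3 × 2 = 5040.

5040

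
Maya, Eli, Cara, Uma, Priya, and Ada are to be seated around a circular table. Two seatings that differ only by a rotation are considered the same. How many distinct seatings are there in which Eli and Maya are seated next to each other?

Glue Eli and Maya into a block (2 internal orders). Seating 5 units around a circle gives (4)! arrangements.
So 2 × (4)! = 2 × 24 = 48.

48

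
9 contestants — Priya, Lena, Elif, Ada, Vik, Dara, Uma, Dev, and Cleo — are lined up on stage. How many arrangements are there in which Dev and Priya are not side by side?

282240

Of the 9! = 362880 arrangements, those with Dev and Priya adjacent number 2 × 8! = 80640 (treat the pair as a block with 2 internal orders).
So 362880 − 80640 = 282240 arrangements keep them apart.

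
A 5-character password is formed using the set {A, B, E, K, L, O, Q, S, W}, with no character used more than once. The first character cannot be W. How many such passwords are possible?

The first character has 9−1 = 8 choices (anything except W).
The remaining 4 characters are filled from the other 8 symbols without repetition: 8 × 7 × 6 × 5 = 1680.
Total: 8 × 1680 = 13440.

13440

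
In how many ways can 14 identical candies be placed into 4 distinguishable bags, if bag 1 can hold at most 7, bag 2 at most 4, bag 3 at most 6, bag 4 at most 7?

Ignoring the caps, the number of non-negative solutions to x_1+…+x_4 = 14 is C(17,3) = 680.
Subtract solutions that violate a single cap (substitute x_i' = x_i − (cap_i+1)): x_1 ≥ 8 gives C(9,3) = 84; x_2 ≥ 5 gives C(12,3) = 220; x_3 ≥ 7 gives C(10,3) = 120; x_4 ≥ 8 gives C(9,3) = 84. Together 508.
Add back pairs where two caps are both exceeded: 4 + 0 + 0 + 10 + 4 + 0 = 18.
By inclusion–exclusion the count is 680 − 508 + 18 = 190.

190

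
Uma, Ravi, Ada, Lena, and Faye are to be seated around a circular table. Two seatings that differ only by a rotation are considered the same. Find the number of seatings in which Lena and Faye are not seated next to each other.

12

Without the restriction there are (4)! = 24 seatings.
Those with Lena next to Faye: fuse the pair into one unit and seat 4 units around a circle — 2·(3)! = 12.
Subtracting, 24 − 12 = 12.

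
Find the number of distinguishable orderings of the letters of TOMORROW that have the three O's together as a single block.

360

Treat the 3 copies of O as a single block. The multiset to arrange is then {OOO, M, R, R, T, W}, 6 items in all.
That gives (6)!/(2!) = 360 arrangements.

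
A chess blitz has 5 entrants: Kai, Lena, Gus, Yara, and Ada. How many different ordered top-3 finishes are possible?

This is an ordered selection of 3 from 5: P(5,3).
That gives 5 × 4 × 3 = 60.

60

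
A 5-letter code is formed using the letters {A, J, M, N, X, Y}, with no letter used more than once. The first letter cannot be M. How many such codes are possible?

The first letter has 6−1 = 5 choices (anything except M).
The remaining 4 letters are filled from the other 5 symbols without repetition: 5 × 4 × 3 × 2 = 120.
Total: 5 × 120 = 600.

600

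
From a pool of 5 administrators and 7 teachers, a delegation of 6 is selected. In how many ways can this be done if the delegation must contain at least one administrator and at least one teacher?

917

Total 6-person selections from all 12: C(12,6) = 924.
Selections missing a whole group: no administrators → C(7,6) = 7; no teachers → C(5,6) = 0.
Both groups omitted at once is impossible, so 924 − 7 = 917.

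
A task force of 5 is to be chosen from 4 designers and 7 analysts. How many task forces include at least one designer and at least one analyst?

441

Unrestricted: C(11,5) = 462 ways to pick any 5 of the 11.
Selections missing a whole group: no designers → C(7,5) = 21; no analysts → C(4,5) = 0.
Both groups omitted at once is impossible, so 462 − 21 = 441.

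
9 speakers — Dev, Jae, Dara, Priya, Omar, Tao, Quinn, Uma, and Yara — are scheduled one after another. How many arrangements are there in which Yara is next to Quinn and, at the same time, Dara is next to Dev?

Treat {Yara,Quinn} as one block (2 orders) and {Dara,Dev} as another (2 orders).
That leaves 7 units to arrange: 2 × 2 × 7! = 4 × 5040 = 20160.

20160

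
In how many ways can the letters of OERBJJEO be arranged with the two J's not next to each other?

3780

There are 8!/(2!·2!·2!) = 5040 arrangements of OERBJJEO in total.
Arrangements with the J's together: treat JJ as one letter, giving (7)!/(2!·2!) = 1260.
Subtracting, 5040 − 1260 = 3780 arrangements keep the J's apart.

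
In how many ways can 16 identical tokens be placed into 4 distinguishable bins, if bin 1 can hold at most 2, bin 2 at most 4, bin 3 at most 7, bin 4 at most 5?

Ignoring the caps, the number of non-negative solutions to x_1+…+x_4 = 16 is C(19,3) = 969.
Subtract solutions that violate a single cap (substitute x_i' = x_i − (cap_i+1)): x_1 ≥ 3 gives C(16,3) = 560; x_2 ≥ 5 gives C(14,3) = 364; x_3 ≥ 8 gives C(11,3) = 165; x_4 ≥ 6 gives C(13,3) = 286. Together 1375.
Add back pairs where two caps are both exceeded: 165 + 56 + 120 + 20 + 56 + 10 = 427.
Subtract triples: 1 + 10 + 0 + 0 = 11.
By inclusion–exclusion the count is 969 − 1375 + 427 − 11 = 10.

10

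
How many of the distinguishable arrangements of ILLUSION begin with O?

Fix O in the first position and arrange the remaining 7 letters.
Those 7 letters have I appearing twice and L appearing twice, giving (7)!/(2!·2!) = 1260.

1260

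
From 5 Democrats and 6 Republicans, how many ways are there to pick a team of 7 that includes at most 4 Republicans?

265

Split by how many Republicans are chosen (0 through 4).
Sum: C(6,0)·C(5,7) + C(6,1)·C(5,6) + C(6,2)·C(5,5) + C(6,3)·C(5,4) + C(6,4)·C(5,3) = 0 + 0 + 15 + 100 + 150 = 265.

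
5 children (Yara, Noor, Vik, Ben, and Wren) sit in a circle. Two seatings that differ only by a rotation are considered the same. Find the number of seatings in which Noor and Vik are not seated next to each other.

12

All circular seatings of 5 people number (4)! = 24.
Those with Noor next to Vik: fuse the pair into one unit and seat 4 units around a circle — 2·(3)! = 12.
Subtracting, 24 − 12 = 12.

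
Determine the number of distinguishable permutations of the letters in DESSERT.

DESSERT has 7 letters with E appearing twice and S appearing twice.
Dividing 7! = 5040 by 2!·2! = 4 for the repeated letters gives 1260.

1260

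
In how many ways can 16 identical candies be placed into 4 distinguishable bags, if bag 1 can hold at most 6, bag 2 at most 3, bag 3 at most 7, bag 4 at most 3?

Without the upper bounds there are C(19,3) = 969 ways to split 16 among 4 bags.
Subtract solutions that violate a single cap (substitute x_i' = x_i − (cap_i+1)): x_1 ≥ 7 gives C(12,3) = 220; x_2 ≥ 4 gives C(15,3) = 455; x_3 ≥ 8 gives C(11,3) = 165; x_4 ≥ 4 gives C(15,3) = 455. Together 1295.
Add back pairs where two caps are both exceeded: 56 + 4 + 56 + 35 + 165 + 35 = 351.
Subtract triples: 0 + 4 + 0 + 1 = 5.
By inclusion–exclusion the count is 969 − 1295 + 351 − 5 = 20.

20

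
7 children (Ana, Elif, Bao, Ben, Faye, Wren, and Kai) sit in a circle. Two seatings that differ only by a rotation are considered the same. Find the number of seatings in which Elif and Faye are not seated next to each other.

480

Without the restriction there are (6)! = 720 seatings.
Seatings with Elif beside Faye: treat them as a block with 2 internal orders, giving 2 × (5)! = 240.
Subtracting, 720 − 240 = 480.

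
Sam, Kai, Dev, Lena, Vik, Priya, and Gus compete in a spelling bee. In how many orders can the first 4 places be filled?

840

There are 7 choices for 1st place, 6 for 2nd, and so on down to 4 for position 4.
That gives 7 × 6 × 5 × 4 = 840.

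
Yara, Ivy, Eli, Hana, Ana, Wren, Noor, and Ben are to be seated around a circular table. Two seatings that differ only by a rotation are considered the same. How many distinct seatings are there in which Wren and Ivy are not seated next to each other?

3600

All circular seatings of 8 people number (7)! = 5040.
Seatings with Wren beside Ivy: treat them as a block with 2 internal orders, giving 2 × (6)! = 1440.
Subtracting, 5040 − 1440 = 3600.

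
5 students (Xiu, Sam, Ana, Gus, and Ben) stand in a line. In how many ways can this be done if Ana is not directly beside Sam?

Of the 5! = 120 arrangements, those with Ana and Sam adjacent number 2 × 4! = 48 (treat the pair as a block with 2 internal orders).
Complementary counting: 120 − 48 = 72.

72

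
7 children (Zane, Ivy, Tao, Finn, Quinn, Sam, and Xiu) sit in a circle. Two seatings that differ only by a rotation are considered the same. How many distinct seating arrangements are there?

Around a circle, 7 distinct people have 7!/7 = (6)! = 720 rotationally distinct seatings.

720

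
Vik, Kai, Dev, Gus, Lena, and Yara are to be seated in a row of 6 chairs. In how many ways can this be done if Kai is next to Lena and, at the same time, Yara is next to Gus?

Treat {Kai,Lena} as one block (2 orders) and {Yara,Gus} as another (2 orders).
That leaves 4 units to arrange: 2 × 2 × 4! = 4 × 24 = 96.

96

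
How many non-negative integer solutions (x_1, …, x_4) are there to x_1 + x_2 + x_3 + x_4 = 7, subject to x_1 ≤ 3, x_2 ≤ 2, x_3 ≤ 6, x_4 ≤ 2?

35

By stars and bars, unrestricted non-negative solutions to x_1+…+x_4 = 7 number C(7+3,3) = 120.
Subtract solutions that violate a single cap (substitute x_i' = x_i − (cap_i+1)): x_1 ≥ 4 gives C(6,3) = 20; x_2 ≥ 3 gives C(7,3) = 35; x_3 ≥ 7 gives C(3,3) = 1; x_4 ≥ 3 gives C(7,3) = 35. Together 91.
Add back pairs where two caps are both exceeded: 1 + 0 + 1 + 0 + 4 + 0 = 6.
By inclusion–exclusion the count is 120 − 91 + 6 = 35.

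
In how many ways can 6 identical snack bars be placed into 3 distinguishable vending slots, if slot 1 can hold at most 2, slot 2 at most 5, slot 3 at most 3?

11

Without the upper bounds there are C(8,2) = 28 ways to split 6 among 3 vending slots.
Subtract solutions that violate a single cap (substitute x_i' = x_i − (cap_i+1)): x_1 ≥ 3 gives C(5,2) = 10; x_2 ≥ 6 gives C(2,2) = 1; x_3 ≥ 4 gives C(4,2) = 6. Together 17.
No two caps can be exceeded simultaneously, so the pair terms are all 0.
By inclusion–exclusion the count is 28 − 17 + 0 = 11.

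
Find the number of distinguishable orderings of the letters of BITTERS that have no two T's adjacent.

There are 7!/(2!) = 2520 arrangements of BITTERS in total.
Arrangements with the T's together: treat TT as one letter, giving (6)! = 720.
Hence 2520 − 720 = 1800.

1800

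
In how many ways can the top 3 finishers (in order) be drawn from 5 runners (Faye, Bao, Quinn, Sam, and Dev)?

60

This is an ordered selection of 3 from 5: P(5,3).
That gives 5 × 4 × 3 = 60.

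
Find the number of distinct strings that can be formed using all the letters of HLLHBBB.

The 7 letters of HLLHBBB have repeats: B appearing 3 times, H appearing twice, and L appearing twice.
Dividing 7! = 5040 by 3!·2!·2! = 24 for the repeated letters gives 210.

210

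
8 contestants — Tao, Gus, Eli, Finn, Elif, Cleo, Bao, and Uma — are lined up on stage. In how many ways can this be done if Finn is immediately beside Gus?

10080

Glue Finn and Gus into one block (2 internal orders), leaving 7 units to arrange in a row.
That gives 2 × 7! = 2 × 5040 = 10080.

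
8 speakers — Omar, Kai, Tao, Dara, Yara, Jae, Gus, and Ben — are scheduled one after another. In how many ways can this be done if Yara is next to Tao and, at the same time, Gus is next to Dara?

Treat {Yara,Tao} as one block (2 orders) and {Gus,Dara} as another (2 orders).
That leaves 6 units to arrange: 2 × 2 × 6! = 4 × 720 = 2880.

2880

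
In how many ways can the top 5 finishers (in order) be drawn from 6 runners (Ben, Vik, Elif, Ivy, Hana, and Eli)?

This is an ordered selection of 5 from 6: P(6,5).
That gives 6 × 5 × 4 × 3 × 2 = 720.

720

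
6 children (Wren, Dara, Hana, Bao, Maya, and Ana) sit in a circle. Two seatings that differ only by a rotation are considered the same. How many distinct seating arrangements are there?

Around a circle, 6 distinct people have 6!/6 = (5)! = 120 rotationally distinct seatings.

120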